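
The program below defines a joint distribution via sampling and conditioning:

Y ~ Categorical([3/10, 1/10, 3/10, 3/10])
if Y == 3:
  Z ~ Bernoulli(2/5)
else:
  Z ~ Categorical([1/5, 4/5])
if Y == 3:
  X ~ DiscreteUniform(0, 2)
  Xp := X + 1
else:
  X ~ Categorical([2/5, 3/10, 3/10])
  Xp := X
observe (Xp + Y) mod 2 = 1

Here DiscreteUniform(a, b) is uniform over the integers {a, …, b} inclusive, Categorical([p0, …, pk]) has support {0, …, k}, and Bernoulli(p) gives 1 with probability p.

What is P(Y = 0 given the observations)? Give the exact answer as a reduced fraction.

Enumerate traces; 10 have nonzero weight after conditioning:
  (Y=0, Z=0, X=1) weight 9/500
  (Y=0, Z=1, X=1) weight 9/125
  (Y=1, Z=0, X=0) weight 1/125
  (Y=1, Z=0, X=2) weight 3/500
  (Y=1, Z=1, X=0) weight 4/125
  (Y=1, Z=1, X=2) weight 3/125
  (Y=2, Z=0, X=1) weight 9/500
  (Y=2, Z=1, X=1) weight 9/125
  (Y=3, Z=0, X=1) weight 3/50
  … 1 more
Group by Y:
  weight(Y=0) = 9/100
  weight(Y=1) = 7/100
  weight(Y=2) = 9/100
  weight(Y=3) = 1/10
Total weight = 9/100 + 7/100 + 9/100 + 1/10 = 7/20
P(Y=0 | obs) = 9/100 / 7/20 = 9/35
P(Y=1 | obs) = 7/100 / 7/20 = 1/5
P(Y=2 | obs) = 9/100 / 7/20 = 9/35
P(Y=3 | obs) = 1/10 / 7/20 = 2/7

P(Y = 0 | obs) = 9/35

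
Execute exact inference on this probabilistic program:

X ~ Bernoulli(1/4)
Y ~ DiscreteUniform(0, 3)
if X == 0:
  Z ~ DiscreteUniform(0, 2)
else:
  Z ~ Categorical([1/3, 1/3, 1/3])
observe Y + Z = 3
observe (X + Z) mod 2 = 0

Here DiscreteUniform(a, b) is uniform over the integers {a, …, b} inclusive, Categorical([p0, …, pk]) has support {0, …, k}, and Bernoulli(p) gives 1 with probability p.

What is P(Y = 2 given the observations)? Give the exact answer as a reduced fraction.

Enumerate traces; 3 have nonzero weight after conditioning:
  (X=0, Y=1, Z=2) weight 1/16
  (X=0, Y=3, Z=0) weight 1/16
  (X=1, Y=2, Z=1) weight 1/48
Group by Y:
  weight(Y=1) = 1/16
  weight(Y=2) = 1/48
  weight(Y=3) = 1/16
Total weight = 1/16 + 1/48 + 1/16 = 7/48
P(Y=1 | obs) = 1/16 / 7/48 = 3/7
P(Y=2 | obs) = 1/48 / 7/48 = 1/7
P(Y=3 | obs) = 1/16 / 7/48 = 3/7

P(Y = 2 | obs) = 1/7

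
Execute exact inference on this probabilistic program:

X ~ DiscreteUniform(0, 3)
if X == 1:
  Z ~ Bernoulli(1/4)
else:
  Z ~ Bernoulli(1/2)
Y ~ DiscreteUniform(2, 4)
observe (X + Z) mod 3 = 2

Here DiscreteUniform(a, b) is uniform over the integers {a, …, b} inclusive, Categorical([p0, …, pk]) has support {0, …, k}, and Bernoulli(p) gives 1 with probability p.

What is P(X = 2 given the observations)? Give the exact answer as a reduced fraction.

Enumerate traces; 6 have nonzero weight after conditioning:
  (X=1, Z=1, Y=2) weight 1/48
  (X=1, Z=1, Y=3) weight 1/48
  (X=1, Z=1, Y=4) weight 1/48
  (X=2, Z=0, Y=2) weight 1/24
  (X=2, Z=0, Y=3) weight 1/24
  (X=2, Z=0, Y=4) weight 1/24
Group by X:
  weight(X=1) = 1/16
  weight(X=2) = 1/8
Total weight = 1/16 + 1/8 = 3/16
P(X=1 | obs) = 1/16 / 3/16 = 1/3
P(X=2 | obs) = 1/8 / 3/16 = 2/3

P(X = 2 | obs) = 2/3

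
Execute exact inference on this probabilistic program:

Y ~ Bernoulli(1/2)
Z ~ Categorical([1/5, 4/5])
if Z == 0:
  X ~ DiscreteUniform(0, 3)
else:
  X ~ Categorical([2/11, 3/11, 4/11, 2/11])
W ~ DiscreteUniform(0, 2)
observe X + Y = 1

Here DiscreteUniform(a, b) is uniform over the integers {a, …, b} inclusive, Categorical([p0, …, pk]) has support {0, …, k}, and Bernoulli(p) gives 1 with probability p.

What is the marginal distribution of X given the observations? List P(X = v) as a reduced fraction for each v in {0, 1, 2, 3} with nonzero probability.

Enumerate traces; 12 have nonzero weight after conditioning:
  (Y=0, Z=0, X=1, W=0) weight 1/120
  (Y=0, Z=0, X=1, W=1) weight 1/120
  (Y=0, Z=0, X=1, W=2) weight 1/120
  (Y=0, Z=1, X=1, W=0) weight 2/55
  (Y=0, Z=1, X=1, W=1) weight 2/55
  (Y=0, Z=1, X=1, W=2) weight 2/55
  (Y=1, Z=0, X=0, W=0) weight 1/120
  (Y=1, Z=0, X=0, W=1) weight 1/120
  … 4 more
Group by X:
  weight(X=0) = 43/440
  weight(X=1) = 59/440
Total weight = 43/440 + 59/440 = 51/220
P(X=0 | obs) = 43/440 / 51/220 = 43/102
P(X=1 | obs) = 59/440 / 51/220 = 59/102

P(X=0) = 43/102, P(X=1) = 59/102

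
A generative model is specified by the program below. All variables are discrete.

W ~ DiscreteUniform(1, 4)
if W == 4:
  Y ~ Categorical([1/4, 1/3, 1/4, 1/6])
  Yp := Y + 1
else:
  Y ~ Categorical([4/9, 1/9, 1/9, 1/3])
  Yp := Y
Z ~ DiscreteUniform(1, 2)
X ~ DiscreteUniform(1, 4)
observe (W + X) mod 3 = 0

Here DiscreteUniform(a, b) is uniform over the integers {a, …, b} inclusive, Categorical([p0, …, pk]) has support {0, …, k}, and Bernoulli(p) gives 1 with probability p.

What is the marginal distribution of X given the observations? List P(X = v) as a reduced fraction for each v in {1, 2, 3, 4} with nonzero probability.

Enumerate traces; 40 have nonzero weight after conditioning:
  (W=1, Y=0, Z=1, X=2) weight 1/72
  (W=1, Y=0, Z=2, X=2) weight 1/72
  (W=1, Y=1, Z=1, X=2) weight 1/288
  (W=1, Y=1, Z=2, X=2) weight 1/288
  (W=1, Y=2, Z=1, X=2) weight 1/288
  (W=1, Y=2, Z=2, X=2) weight 1/288
  (W=1, Y=3, Z=1, X=2) weight 1/96
  (W=1, Y=3, Z=2, X=2) weight 1/96
  (W=2, Y=0, Z=1, X=1) weight 1/72
  (W=2, Y=0, Z=1, X=4) weight 1/72
  … 30 more
Group by X:
  weight(X=1) = 1/16
  weight(X=2) = 1/8
  weight(X=3) = 1/16
  weight(X=4) = 1/16
Total weight = 1/16 + 1/8 + 1/16 + 1/16 = 5/16
P(X=1 | obs) = 1/16 / 5/16 = 1/5
P(X=2 | obs) = 1/8 / 5/16 = 2/5
P(X=3 | obs) = 1/16 / 5/16 = 1/5
P(X=4 | obs) = 1/16 / 5/16 = 1/5

P(X=1) = 1/5, P(X=2) = 2/5, P(X=3) = 1/5, P(X=4) = 1/5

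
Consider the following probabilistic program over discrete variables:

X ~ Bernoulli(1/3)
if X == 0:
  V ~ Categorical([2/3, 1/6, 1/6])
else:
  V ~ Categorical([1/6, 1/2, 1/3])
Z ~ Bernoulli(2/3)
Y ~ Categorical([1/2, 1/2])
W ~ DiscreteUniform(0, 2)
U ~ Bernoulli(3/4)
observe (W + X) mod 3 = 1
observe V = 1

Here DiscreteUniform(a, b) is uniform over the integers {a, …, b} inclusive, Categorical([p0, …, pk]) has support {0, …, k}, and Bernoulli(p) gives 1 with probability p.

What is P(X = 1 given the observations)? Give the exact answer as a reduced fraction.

P(X = 1 | obs) = 3/5

Enumerate traces; 16 have nonzero weight after conditioning:
  (X=0, V=1, Z=0, Y=0, W=1, U=0) weight 1/648
  (X=0, V=1, Z=0, Y=0, W=1, U=1) weight 1/216
  (X=0, V=1, Z=0, Y=1, W=1, U=0) weight 1/648
  (X=0, V=1, Z=0, Y=1, W=1, U=1) weight 1/216
  (X=0, V=1, Z=1, Y=0, W=1, U=0) weight 1/324
  (X=0, V=1, Z=1, Y=0, W=1, U=1) weight 1/108
  (X=0, V=1, Z=1, Y=1, W=1, U=0) weight 1/324
  (X=0, V=1, Z=1, Y=1, W=1, U=1) weight 1/108
  (X=1, V=1, Z=0, Y=0, W=0, U=0) weight 1/432
  … 7 more
Group by X:
  weight(X=0) = 1/27
  weight(X=1) = 1/18
Total weight = 1/27 + 1/18 = 5/54
P(X=0 | obs) = 1/27 / 5/54 = 2/5
P(X=1 | obs) = 1/18 / 5/54 = 3/5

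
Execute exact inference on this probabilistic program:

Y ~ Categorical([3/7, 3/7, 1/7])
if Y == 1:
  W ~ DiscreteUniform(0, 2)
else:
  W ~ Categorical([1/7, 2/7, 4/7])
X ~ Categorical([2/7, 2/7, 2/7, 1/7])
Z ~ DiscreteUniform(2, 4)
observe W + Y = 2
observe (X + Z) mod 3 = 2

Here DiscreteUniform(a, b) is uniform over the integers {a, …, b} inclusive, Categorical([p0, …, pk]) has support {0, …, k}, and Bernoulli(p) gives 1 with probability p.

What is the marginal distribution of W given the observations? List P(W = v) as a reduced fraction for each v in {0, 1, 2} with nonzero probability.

P(W=0) = 1/20, P(W=1) = 7/20, P(W=2) = 3/5

Enumerate traces; 12 have nonzero weight after conditioning:
  (Y=0, W=2, X=0, Z=2) weight 8/343
  (Y=0, W=2, X=1, Z=4) weight 8/343
  (Y=0, W=2, X=2, Z=3) weight 8/343
  (Y=0, W=2, X=3, Z=2) weight 4/343
  (Y=1, W=1, X=0, Z=2) weight 2/147
  (Y=1, W=1, X=1, Z=4) weight 2/147
  (Y=1, W=1, X=2, Z=3) weight 2/147
  (Y=1, W=1, X=3, Z=2) weight 1/147
  (Y=2, W=0, X=0, Z=2) weight 2/1029
  … 3 more
Group by W:
  weight(W=0) = 1/147
  weight(W=1) = 1/21
  weight(W=2) = 4/49
Total weight = 1/147 + 1/21 + 4/49 = 20/147
P(W=0 | obs) = 1/147 / 20/147 = 1/20
P(W=1 | obs) = 1/21 / 20/147 = 7/20
P(W=2 | obs) = 4/49 / 20/147 = 3/5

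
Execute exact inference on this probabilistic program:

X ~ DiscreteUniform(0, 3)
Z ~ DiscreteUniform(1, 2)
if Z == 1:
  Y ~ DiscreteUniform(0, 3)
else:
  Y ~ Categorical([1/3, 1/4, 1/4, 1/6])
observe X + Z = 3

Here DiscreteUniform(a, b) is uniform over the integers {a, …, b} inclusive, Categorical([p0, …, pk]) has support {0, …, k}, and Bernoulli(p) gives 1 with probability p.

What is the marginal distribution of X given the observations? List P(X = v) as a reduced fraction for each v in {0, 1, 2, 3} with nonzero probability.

Enumerate traces; 8 have nonzero weight after conditioning:
  (X=1, Z=2, Y=0) weight 1/24
  (X=1, Z=2, Y=1) weight 1/32
  (X=1, Z=2, Y=2) weight 1/32
  (X=1, Z=2, Y=3) weight 1/48
  (X=2, Z=1, Y=0) weight 1/32
  (X=2, Z=1, Y=1) weight 1/32
  (X=2, Z=1, Y=2) weight 1/32
  (X=2, Z=1, Y=3) weight 1/32
Group by X:
  weight(X=1) = 1/8
  weight(X=2) = 1/8
Total weight = 1/8 + 1/8 = 1/4
P(X=1 | obs) = 1/8 / 1/4 = 1/2
P(X=2 | obs) = 1/8 / 1/4 = 1/2

P(X=1) = 1/2, P(X=2) = 1/2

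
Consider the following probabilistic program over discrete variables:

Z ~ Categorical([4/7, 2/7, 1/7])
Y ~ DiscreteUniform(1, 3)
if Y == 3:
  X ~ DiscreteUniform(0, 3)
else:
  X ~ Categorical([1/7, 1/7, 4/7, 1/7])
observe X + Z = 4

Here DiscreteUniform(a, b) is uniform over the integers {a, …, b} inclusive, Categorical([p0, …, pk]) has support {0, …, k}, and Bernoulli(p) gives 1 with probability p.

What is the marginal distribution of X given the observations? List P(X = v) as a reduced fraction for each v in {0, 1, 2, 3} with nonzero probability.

P(X=2) = 13/23, P(X=3) = 10/23

Enumerate traces; 6 have nonzero weight after conditioning:
  (Z=1, Y=1, X=3) weight 2/147
  (Z=1, Y=2, X=3) weight 2/147
  (Z=1, Y=3, X=3) weight 1/42
  (Z=2, Y=1, X=2) weight 4/147
  (Z=2, Y=2, X=2) weight 4/147
  (Z=2, Y=3, X=2) weight 1/84
Group by X:
  weight(X=2) = 13/196
  weight(X=3) = 5/98
Total weight = 13/196 + 5/98 = 23/196
P(X=2 | obs) = 13/196 / 23/196 = 13/23
P(X=3 | obs) = 5/98 / 23/196 = 10/23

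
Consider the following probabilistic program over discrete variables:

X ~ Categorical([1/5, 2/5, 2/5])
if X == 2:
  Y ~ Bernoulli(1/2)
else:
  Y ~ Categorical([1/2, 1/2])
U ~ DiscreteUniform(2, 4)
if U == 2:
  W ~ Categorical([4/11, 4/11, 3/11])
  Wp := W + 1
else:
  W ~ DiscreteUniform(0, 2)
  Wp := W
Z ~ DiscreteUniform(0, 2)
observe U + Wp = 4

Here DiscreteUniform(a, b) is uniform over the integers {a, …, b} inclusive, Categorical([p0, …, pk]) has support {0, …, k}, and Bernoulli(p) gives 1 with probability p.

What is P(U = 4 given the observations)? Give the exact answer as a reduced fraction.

Enumerate traces; 54 have nonzero weight after conditioning:
  (X=0, Y=0, U=2, W=1, Z=0) weight 2/495
  (X=0, Y=0, U=2, W=1, Z=1) weight 2/495
  (X=0, Y=0, U=2, W=1, Z=2) weight 2/495
  (X=0, Y=0, U=3, W=1, Z=0) weight 1/270
  (X=0, Y=0, U=3, W=1, Z=1) weight 1/270
  (X=0, Y=0, U=3, W=1, Z=2) weight 1/270
  (X=0, Y=0, U=4, W=0, Z=0) weight 1/270
  (X=0, Y=0, U=4, W=0, Z=1) weight 1/270
  … 46 more
Group by U:
  weight(U=2) = 4/33
  weight(U=3) = 1/9
  weight(U=4) = 1/9
Total weight = 4/33 + 1/9 + 1/9 = 34/99
P(U=2 | obs) = 4/33 / 34/99 = 6/17
P(U=3 | obs) = 1/9 / 34/99 = 11/34
P(U=4 | obs) = 1/9 / 34/99 = 11/34

P(U = 4 | obs) = 11/34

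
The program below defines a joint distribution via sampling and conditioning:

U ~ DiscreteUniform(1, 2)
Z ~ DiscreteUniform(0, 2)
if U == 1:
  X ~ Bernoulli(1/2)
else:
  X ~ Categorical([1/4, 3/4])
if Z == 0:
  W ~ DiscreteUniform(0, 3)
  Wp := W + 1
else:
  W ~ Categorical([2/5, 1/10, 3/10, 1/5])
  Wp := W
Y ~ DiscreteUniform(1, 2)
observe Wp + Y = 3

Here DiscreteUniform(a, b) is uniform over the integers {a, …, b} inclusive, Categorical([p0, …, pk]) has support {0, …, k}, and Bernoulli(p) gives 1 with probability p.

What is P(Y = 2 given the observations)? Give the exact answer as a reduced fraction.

P(Y = 2 | obs) = 9/26

Enumerate traces; 24 have nonzero weight after conditioning:
  (U=1, Z=0, X=0, W=0, Y=2) weight 1/96
  (U=1, Z=0, X=0, W=1, Y=1) weight 1/96
  (U=1, Z=0, X=1, W=0, Y=2) weight 1/96
  (U=1, Z=0, X=1, W=1, Y=1) weight 1/96
  (U=1, Z=1, X=0, W=1, Y=2) weight 1/240
  (U=1, Z=1, X=0, W=2, Y=1) weight 1/80
  (U=1, Z=1, X=1, W=1, Y=2) weight 1/240
  (U=1, Z=1, X=1, W=2, Y=1) weight 1/80
  … 16 more
Group by Y:
  weight(Y=1) = 17/120
  weight(Y=2) = 3/40
Total weight = 17/120 + 3/40 = 13/60
P(Y=1 | obs) = 17/120 / 13/60 = 17/26
P(Y=2 | obs) = 3/40 / 13/60 = 9/26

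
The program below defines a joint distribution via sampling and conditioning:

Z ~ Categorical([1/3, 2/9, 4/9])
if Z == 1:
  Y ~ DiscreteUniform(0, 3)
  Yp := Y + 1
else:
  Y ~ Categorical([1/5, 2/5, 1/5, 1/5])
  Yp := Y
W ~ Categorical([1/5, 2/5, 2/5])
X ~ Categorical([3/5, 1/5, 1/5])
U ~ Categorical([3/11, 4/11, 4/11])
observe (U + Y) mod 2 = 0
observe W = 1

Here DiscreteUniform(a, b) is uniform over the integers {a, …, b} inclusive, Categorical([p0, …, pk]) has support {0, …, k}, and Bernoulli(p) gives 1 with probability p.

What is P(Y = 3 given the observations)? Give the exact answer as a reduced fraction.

Enumerate traces; 54 have nonzero weight after conditioning:
  (Z=0, Y=0, W=1, X=0, U=0) weight 6/1375
  (Z=0, Y=0, W=1, X=0, U=2) weight 8/1375
  (Z=0, Y=0, W=1, X=1, U=0) weight 2/1375
  (Z=0, Y=0, W=1, X=1, U=2) weight 8/4125
  (Z=0, Y=0, W=1, X=2, U=0) weight 2/1375
  (Z=0, Y=0, W=1, X=2, U=2) weight 8/4125
  (Z=0, Y=1, W=1, X=0, U=1) weight 16/1375
  (Z=0, Y=1, W=1, X=1, U=1) weight 16/4125
  (Z=0, Y=2, W=1, X=0, U=0) weight 6/1375
  (Z=0, Y=3, W=1, X=0, U=1) weight 8/1375
  … 44 more
Group by Y:
  weight(Y=0) = 133/2475
  weight(Y=1) = 4/75
  weight(Y=2) = 133/2475
  weight(Y=3) = 76/2475
Total weight = 133/2475 + 4/75 + 133/2475 + 76/2475 = 158/825
P(Y=0 | obs) = 133/2475 / 158/825 = 133/474
P(Y=1 | obs) = 4/75 / 158/825 = 22/79
P(Y=2 | obs) = 133/2475 / 158/825 = 133/474
P(Y=3 | obs) = 76/2475 / 158/825 = 38/237

P(Y = 3 | obs) = 38/237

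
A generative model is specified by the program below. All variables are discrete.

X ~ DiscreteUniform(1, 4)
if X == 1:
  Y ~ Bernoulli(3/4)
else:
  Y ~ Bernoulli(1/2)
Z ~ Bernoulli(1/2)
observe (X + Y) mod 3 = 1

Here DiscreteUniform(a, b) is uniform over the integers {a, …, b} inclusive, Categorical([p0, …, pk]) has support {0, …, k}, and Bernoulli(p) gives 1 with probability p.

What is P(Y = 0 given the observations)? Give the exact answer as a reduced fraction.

Enumerate traces; 6 have nonzero weight after conditioning:
  (X=1, Y=0, Z=0) weight 1/32
  (X=1, Y=0, Z=1) weight 1/32
  (X=3, Y=1, Z=0) weight 1/16
  (X=3, Y=1, Z=1) weight 1/16
  (X=4, Y=0, Z=0) weight 1/16
  (X=4, Y=0, Z=1) weight 1/16
Group by Y:
  weight(Y=0) = 3/16
  weight(Y=1) = 1/8
Total weight = 3/16 + 1/8 = 5/16
P(Y=0 | obs) = 3/16 / 5/16 = 3/5
P(Y=1 | obs) = 1/8 / 5/16 = 2/5

P(Y = 0 | obs) = 3/5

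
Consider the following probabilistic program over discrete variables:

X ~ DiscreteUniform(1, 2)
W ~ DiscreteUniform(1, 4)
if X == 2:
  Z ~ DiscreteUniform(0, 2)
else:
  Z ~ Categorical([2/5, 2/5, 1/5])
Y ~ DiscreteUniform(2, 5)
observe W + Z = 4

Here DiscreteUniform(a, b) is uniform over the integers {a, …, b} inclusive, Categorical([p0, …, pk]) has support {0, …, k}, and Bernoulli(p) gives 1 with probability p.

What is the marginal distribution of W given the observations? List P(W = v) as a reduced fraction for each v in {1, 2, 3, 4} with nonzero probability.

Enumerate traces; 24 have nonzero weight after conditioning:
  (X=1, W=2, Z=2, Y=2) weight 1/160
  (X=1, W=2, Z=2, Y=3) weight 1/160
  (X=1, W=2, Z=2, Y=4) weight 1/160
  (X=1, W=2, Z=2, Y=5) weight 1/160
  (X=1, W=3, Z=1, Y=2) weight 1/80
  (X=1, W=3, Z=1, Y=3) weight 1/80
  (X=1, W=3, Z=1, Y=4) weight 1/80
  (X=1, W=3, Z=1, Y=5) weight 1/80
  (X=1, W=4, Z=0, Y=2) weight 1/80
  … 15 more
Group by W:
  weight(W=2) = 1/15
  weight(W=3) = 11/120
  weight(W=4) = 11/120
Total weight = 1/15 + 11/120 + 11/120 = 1/4
P(W=2 | obs) = 1/15 / 1/4 = 4/15
P(W=3 | obs) = 11/120 / 1/4 = 11/30
P(W=4 | obs) = 11/120 / 1/4 = 11/30

P(W=2) = 4/15, P(W=3) = 11/30, P(W=4) = 11/30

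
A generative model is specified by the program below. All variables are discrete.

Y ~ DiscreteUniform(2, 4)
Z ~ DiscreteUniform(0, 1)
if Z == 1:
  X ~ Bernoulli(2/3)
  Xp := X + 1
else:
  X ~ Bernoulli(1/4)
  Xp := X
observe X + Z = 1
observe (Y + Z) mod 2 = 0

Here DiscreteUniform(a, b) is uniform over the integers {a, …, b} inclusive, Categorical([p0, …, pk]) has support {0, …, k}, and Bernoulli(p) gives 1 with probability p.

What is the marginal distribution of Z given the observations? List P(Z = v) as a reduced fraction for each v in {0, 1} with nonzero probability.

Enumerate traces; 3 have nonzero weight after conditioning:
  (Y=2, Z=0, X=1) weight 1/24
  (Y=3, Z=1, X=0) weight 1/18
  (Y=4, Z=0, X=1) weight 1/24
Group by Z:
  weight(Z=0) = 1/12
  weight(Z=1) = 1/18
Total weight = 1/12 + 1/18 = 5/36
P(Z=0 | obs) = 1/12 / 5/36 = 3/5
P(Z=1 | obs) = 1/18 / 5/36 = 2/5

P(Z=0) = 3/5, P(Z=1) = 2/5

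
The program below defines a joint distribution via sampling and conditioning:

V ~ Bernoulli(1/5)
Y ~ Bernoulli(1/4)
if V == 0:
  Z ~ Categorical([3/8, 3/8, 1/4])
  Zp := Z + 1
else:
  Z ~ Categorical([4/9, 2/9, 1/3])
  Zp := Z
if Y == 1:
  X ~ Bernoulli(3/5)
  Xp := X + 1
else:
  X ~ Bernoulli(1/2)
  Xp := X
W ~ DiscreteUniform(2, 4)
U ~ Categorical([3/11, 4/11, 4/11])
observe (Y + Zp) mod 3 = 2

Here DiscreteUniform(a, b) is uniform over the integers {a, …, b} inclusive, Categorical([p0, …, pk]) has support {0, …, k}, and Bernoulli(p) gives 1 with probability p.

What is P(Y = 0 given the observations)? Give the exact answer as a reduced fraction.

Enumerate traces; 72 have nonzero weight after conditioning:
  (V=0, Y=0, Z=1, X=0, W=2, U=0) weight 9/880
  (V=0, Y=0, Z=1, X=0, W=2, U=1) weight 3/220
  (V=0, Y=0, Z=1, X=0, W=2, U=2) weight 3/220
  (V=0, Y=0, Z=1, X=0, W=3, U=0) weight 9/880
  (V=0, Y=0, Z=1, X=0, W=3, U=1) weight 3/220
  (V=0, Y=0, Z=1, X=0, W=3, U=2) weight 3/220
  (V=0, Y=0, Z=1, X=0, W=4, U=0) weight 9/880
  (V=0, Y=0, Z=1, X=0, W=4, U=1) weight 3/220
  (V=0, Y=1, Z=0, X=0, W=2, U=0) weight 3/1100
  … 63 more
Group by Y:
  weight(Y=0) = 11/40
  weight(Y=1) = 31/360
Total weight = 11/40 + 31/360 = 13/36
P(Y=0 | obs) = 11/40 / 13/36 = 99/130
P(Y=1 | obs) = 31/360 / 13/36 = 31/130

P(Y = 0 | obs) = 99/130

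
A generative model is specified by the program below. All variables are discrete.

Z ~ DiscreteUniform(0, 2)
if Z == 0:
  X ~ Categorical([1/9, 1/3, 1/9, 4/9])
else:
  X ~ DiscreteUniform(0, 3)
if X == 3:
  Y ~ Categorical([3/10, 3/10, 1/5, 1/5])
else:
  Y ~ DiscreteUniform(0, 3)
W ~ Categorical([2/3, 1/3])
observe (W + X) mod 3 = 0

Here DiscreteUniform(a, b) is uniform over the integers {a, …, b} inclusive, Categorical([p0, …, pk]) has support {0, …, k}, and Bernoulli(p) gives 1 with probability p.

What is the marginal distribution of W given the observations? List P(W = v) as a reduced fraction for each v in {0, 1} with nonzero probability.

P(W=0) = 56/67, P(W=1) = 11/67

Enumerate traces; 36 have nonzero weight after conditioning:
  (Z=0, X=0, Y=0, W=0) weight 1/162
  (Z=0, X=0, Y=1, W=0) weight 1/162
  (Z=0, X=0, Y=2, W=0) weight 1/162
  (Z=0, X=0, Y=3, W=0) weight 1/162
  (Z=0, X=2, Y=0, W=1) weight 1/324
  (Z=0, X=2, Y=1, W=1) weight 1/324
  (Z=0, X=2, Y=2, W=1) weight 1/324
  (Z=0, X=2, Y=3, W=1) weight 1/324
  … 28 more
Group by W:
  weight(W=0) = 28/81
  weight(W=1) = 11/162
Total weight = 28/81 + 11/162 = 67/162
P(W=0 | obs) = 28/81 / 67/162 = 56/67
P(W=1 | obs) = 11/162 / 67/162 = 11/67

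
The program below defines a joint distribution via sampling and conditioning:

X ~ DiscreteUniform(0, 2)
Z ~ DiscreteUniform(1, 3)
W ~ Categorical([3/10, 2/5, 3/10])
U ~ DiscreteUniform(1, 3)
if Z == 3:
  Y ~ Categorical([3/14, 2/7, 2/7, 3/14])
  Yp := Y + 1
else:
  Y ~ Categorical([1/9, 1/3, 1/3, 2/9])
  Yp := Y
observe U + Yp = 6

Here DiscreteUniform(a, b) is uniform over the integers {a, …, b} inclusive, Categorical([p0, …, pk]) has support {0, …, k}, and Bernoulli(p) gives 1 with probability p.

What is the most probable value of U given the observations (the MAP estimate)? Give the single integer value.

argmax_v P(U = v | obs) = 3

Enumerate traces; 36 have nonzero weight after conditioning:
  (X=0, Z=1, W=0, U=3, Y=3) weight 1/405
  (X=0, Z=1, W=1, U=3, Y=3) weight 4/1215
  (X=0, Z=1, W=2, U=3, Y=3) weight 1/405
  (X=0, Z=2, W=0, U=3, Y=3) weight 1/405
  (X=0, Z=2, W=1, U=3, Y=3) weight 4/1215
  (X=0, Z=2, W=2, U=3, Y=3) weight 1/405
  (X=0, Z=3, W=0, U=2, Y=3) weight 1/420
  (X=0, Z=3, W=0, U=3, Y=2) weight 1/315
  … 28 more
Group by U:
  weight(U=2) = 1/42
  weight(U=3) = 46/567
Total weight = 1/42 + 46/567 = 17/162
P(U=2 | obs) = 1/42 / 17/162 = 27/119
P(U=3 | obs) = 46/567 / 17/162 = 92/119
argmax = 3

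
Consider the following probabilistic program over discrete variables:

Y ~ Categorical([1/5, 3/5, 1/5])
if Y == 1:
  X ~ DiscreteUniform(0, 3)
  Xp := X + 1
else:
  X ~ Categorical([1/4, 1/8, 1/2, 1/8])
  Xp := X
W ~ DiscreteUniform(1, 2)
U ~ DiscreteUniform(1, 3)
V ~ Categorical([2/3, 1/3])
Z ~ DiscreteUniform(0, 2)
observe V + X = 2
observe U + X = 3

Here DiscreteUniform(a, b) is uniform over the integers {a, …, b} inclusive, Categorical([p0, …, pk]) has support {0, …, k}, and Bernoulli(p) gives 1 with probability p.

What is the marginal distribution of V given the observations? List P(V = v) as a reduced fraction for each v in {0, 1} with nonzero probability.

P(V=0) = 7/9, P(V=1) = 2/9

Enumerate traces; 36 have nonzero weight after conditioning:
  (Y=0, X=1, W=1, U=2, V=1, Z=0) weight 1/2160
  (Y=0, X=1, W=1, U=2, V=1, Z=1) weight 1/2160
  (Y=0, X=1, W=1, U=2, V=1, Z=2) weight 1/2160
  (Y=0, X=1, W=2, U=2, V=1, Z=0) weight 1/2160
  (Y=0, X=1, W=2, U=2, V=1, Z=1) weight 1/2160
  (Y=0, X=1, W=2, U=2, V=1, Z=2) weight 1/2160
  (Y=0, X=2, W=1, U=1, V=0, Z=0) weight 1/270
  (Y=0, X=2, W=1, U=1, V=0, Z=1) weight 1/270
  … 28 more
Group by V:
  weight(V=0) = 7/90
  weight(V=1) = 1/45
Total weight = 7/90 + 1/45 = 1/10
P(V=0 | obs) = 7/90 / 1/10 = 7/9
P(V=1 | obs) = 1/45 / 1/10 = 2/9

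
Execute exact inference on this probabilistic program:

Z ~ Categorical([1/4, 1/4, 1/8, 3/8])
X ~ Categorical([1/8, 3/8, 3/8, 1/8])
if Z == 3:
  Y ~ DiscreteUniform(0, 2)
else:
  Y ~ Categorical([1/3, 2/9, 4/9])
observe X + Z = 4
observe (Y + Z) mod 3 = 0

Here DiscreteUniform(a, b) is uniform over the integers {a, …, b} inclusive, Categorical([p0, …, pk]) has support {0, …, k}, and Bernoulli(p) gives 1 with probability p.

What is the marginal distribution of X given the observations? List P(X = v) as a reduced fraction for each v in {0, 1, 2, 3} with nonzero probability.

P(X=1) = 27/41, P(X=2) = 6/41, P(X=3) = 8/41

Enumerate traces; 3 have nonzero weight after conditioning:
  (Z=1, X=3, Y=2) weight 1/72
  (Z=2, X=2, Y=1) weight 1/96
  (Z=3, X=1, Y=0) weight 3/64
Group by X:
  weight(X=1) = 3/64
  weight(X=2) = 1/96
  weight(X=3) = 1/72
Total weight = 3/64 + 1/96 + 1/72 = 41/576
P(X=1 | obs) = 3/64 / 41/576 = 27/41
P(X=2 | obs) = 1/96 / 41/576 = 6/41
P(X=3 | obs) = 1/72 / 41/576 = 8/41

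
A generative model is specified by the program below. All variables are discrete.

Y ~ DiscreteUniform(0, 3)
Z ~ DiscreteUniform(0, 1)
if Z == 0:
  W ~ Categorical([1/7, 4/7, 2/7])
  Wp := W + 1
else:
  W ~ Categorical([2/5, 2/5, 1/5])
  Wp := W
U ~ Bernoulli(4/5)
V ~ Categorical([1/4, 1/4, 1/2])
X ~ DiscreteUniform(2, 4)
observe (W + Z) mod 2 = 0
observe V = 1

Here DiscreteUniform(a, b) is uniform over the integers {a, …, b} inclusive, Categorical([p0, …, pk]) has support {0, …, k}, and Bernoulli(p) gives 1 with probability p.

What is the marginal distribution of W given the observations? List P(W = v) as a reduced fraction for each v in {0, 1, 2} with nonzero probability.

P(W=0) = 5/29, P(W=1) = 14/29, P(W=2) = 10/29

Enumerate traces; 72 have nonzero weight after conditioning:
  (Y=0, Z=0, W=0, U=0, V=1, X=2) weight 1/3360
  (Y=0, Z=0, W=0, U=0, V=1, X=3) weight 1/3360
  (Y=0, Z=0, W=0, U=0, V=1, X=4) weight 1/3360
  (Y=0, Z=0, W=0, U=1, V=1, X=2) weight 1/840
  (Y=0, Z=0, W=0, U=1, V=1, X=3) weight 1/840
  (Y=0, Z=0, W=0, U=1, V=1, X=4) weight 1/840
  (Y=0, Z=0, W=2, U=0, V=1, X=2) weight 1/1680
  (Y=0, Z=0, W=2, U=0, V=1, X=3) weight 1/1680
  (Y=0, Z=1, W=1, U=0, V=1, X=2) weight 1/1200
  … 63 more
Group by W:
  weight(W=0) = 1/56
  weight(W=1) = 1/20
  weight(W=2) = 1/28
Total weight = 1/56 + 1/20 + 1/28 = 29/280
P(W=0 | obs) = 1/56 / 29/280 = 5/29
P(W=1 | obs) = 1/20 / 29/280 = 14/29
P(W=2 | obs) = 1/28 / 29/280 = 10/29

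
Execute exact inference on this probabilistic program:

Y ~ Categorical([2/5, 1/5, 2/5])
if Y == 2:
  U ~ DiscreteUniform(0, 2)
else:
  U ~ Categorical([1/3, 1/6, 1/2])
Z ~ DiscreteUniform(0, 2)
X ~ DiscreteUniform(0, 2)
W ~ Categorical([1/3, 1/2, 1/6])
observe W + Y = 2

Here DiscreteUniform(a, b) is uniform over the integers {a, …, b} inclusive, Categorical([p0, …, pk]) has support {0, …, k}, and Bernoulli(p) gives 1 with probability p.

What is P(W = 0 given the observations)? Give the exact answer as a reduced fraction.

Enumerate traces; 81 have nonzero weight after conditioning:
  (Y=0, U=0, Z=0, X=0, W=2) weight 1/405
  (Y=0, U=0, Z=0, X=1, W=2) weight 1/405
  (Y=0, U=0, Z=0, X=2, W=2) weight 1/405
  (Y=0, U=0, Z=1, X=0, W=2) weight 1/405
  (Y=0, U=0, Z=1, X=1, W=2) weight 1/405
  (Y=0, U=0, Z=1, X=2, W=2) weight 1/405
  (Y=0, U=0, Z=2, X=0, W=2) weight 1/405
  (Y=0, U=0, Z=2, X=1, W=2) weight 1/405
  (Y=1, U=0, Z=0, X=0, W=1) weight 1/270
  (Y=2, U=0, Z=0, X=0, W=0) weight 2/405
  … 71 more
Group by W:
  weight(W=0) = 2/15
  weight(W=1) = 1/10
  weight(W=2) = 1/15
Total weight = 2/15 + 1/10 + 1/15 = 3/10
P(W=0 | obs) = 2/15 / 3/10 = 4/9
P(W=1 | obs) = 1/10 / 3/10 = 1/3
P(W=2 | obs) = 1/15 / 3/10 = 2/9

P(W = 0 | obs) = 4/9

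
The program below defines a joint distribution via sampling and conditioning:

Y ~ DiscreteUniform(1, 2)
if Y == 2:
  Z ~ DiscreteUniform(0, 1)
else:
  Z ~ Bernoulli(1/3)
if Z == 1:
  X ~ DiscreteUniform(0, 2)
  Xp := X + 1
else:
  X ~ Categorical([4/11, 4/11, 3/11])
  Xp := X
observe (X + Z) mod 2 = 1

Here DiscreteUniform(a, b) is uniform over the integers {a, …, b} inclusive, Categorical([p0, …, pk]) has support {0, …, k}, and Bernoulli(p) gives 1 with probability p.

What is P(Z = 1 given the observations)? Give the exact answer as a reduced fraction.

P(Z = 1 | obs) = 55/97

Enumerate traces; 6 have nonzero weight after conditioning:
  (Y=1, Z=0, X=1) weight 4/33
  (Y=1, Z=1, X=0) weight 1/18
  (Y=1, Z=1, X=2) weight 1/18
  (Y=2, Z=0, X=1) weight 1/11
  (Y=2, Z=1, X=0) weight 1/12
  (Y=2, Z=1, X=2) weight 1/12
Group by Z:
  weight(Z=0) = 7/33
  weight(Z=1) = 5/18
Total weight = 7/33 + 5/18 = 97/198
P(Z=0 | obs) = 7/33 / 97/198 = 42/97
P(Z=1 | obs) = 5/18 / 97/198 = 55/97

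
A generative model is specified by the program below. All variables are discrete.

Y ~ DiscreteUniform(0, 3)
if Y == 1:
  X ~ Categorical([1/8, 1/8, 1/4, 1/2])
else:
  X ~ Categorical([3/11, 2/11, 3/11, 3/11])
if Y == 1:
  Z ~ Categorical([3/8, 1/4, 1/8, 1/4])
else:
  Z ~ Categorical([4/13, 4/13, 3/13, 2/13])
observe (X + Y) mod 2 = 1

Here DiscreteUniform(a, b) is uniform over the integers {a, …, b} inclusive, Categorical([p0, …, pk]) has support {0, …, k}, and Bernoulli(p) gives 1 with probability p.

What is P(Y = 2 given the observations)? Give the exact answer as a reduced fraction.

P(Y = 2 | obs) = 40/161

Enumerate traces; 32 have nonzero weight after conditioning:
  (Y=0, X=1, Z=0) weight 2/143
  (Y=0, X=1, Z=1) weight 2/143
  (Y=0, X=1, Z=2) weight 3/286
  (Y=0, X=1, Z=3) weight 1/143
  (Y=0, X=3, Z=0) weight 3/143
  (Y=0, X=3, Z=1) weight 3/143
  (Y=0, X=3, Z=2) weight 9/572
  (Y=0, X=3, Z=3) weight 3/286
  (Y=1, X=0, Z=0) weight 3/256
  (Y=2, X=1, Z=0) weight 2/143
  … 22 more
Group by Y:
  weight(Y=0) = 5/44
  weight(Y=1) = 3/32
  weight(Y=2) = 5/44
  weight(Y=3) = 3/22
Total weight = 5/44 + 3/32 + 5/44 + 3/22 = 161/352
P(Y=0 | obs) = 5/44 / 161/352 = 40/161
P(Y=1 | obs) = 3/32 / 161/352 = 33/161
P(Y=2 | obs) = 5/44 / 161/352 = 40/161
P(Y=3 | obs) = 3/22 / 161/352 = 48/161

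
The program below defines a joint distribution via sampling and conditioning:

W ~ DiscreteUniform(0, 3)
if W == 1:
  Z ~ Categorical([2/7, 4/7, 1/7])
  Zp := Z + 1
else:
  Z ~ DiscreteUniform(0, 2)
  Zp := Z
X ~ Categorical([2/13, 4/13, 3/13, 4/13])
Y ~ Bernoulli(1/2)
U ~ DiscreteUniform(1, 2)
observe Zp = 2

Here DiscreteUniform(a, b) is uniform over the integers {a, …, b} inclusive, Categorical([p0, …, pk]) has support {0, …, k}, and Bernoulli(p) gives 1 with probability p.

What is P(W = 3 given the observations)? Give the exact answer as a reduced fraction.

P(W = 3 | obs) = 7/33

Enumerate traces; 64 have nonzero weight after conditioning:
  (W=0, Z=2, X=0, Y=0, U=1) weight 1/312
  (W=0, Z=2, X=0, Y=0, U=2) weight 1/312
  (W=0, Z=2, X=0, Y=1, U=1) weight 1/312
  (W=0, Z=2, X=0, Y=1, U=2) weight 1/312
  (W=0, Z=2, X=1, Y=0, U=1) weight 1/156
  (W=0, Z=2, X=1, Y=0, U=2) weight 1/156
  (W=0, Z=2, X=1, Y=1, U=1) weight 1/156
  (W=0, Z=2, X=1, Y=1, U=2) weight 1/156
  (W=1, Z=1, X=0, Y=0, U=1) weight 1/182
  (W=2, Z=2, X=0, Y=0, U=1) weight 1/312
  … 54 more
Group by W:
  weight(W=0) = 1/12
  weight(W=1) = 1/7
  weight(W=2) = 1/12
  weight(W=3) = 1/12
Total weight = 1/12 + 1/7 + 1/12 + 1/12 = 11/28
P(W=0 | obs) = 1/12 / 11/28 = 7/33
P(W=1 | obs) = 1/7 / 11/28 = 4/11
P(W=2 | obs) = 1/12 / 11/28 = 7/33
P(W=3 | obs) = 1/12 / 11/28 = 7/33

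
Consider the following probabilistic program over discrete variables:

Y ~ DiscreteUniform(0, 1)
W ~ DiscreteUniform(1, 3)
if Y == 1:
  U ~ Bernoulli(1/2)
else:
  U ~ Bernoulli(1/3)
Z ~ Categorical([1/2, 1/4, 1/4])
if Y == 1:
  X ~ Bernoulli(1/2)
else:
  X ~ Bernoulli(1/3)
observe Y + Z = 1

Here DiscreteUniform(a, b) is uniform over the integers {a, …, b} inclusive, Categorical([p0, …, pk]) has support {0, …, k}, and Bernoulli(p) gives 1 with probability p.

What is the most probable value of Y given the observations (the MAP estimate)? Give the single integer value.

argmax_v P(Y = v | obs) = 1

Enumerate traces; 24 have nonzero weight after conditioning:
  (Y=0, W=1, U=0, Z=1, X=0) weight 1/54
  (Y=0, W=1, U=0, Z=1, X=1) weight 1/108
  (Y=0, W=1, U=1, Z=1, X=0) weight 1/108
  (Y=0, W=1, U=1, Z=1, X=1) weight 1/216
  (Y=0, W=2, U=0, Z=1, X=0) weight 1/54
  (Y=0, W=2, U=0, Z=1, X=1) weight 1/108
  (Y=0, W=2, U=1, Z=1, X=0) weight 1/108
  (Y=0, W=2, U=1, Z=1, X=1) weight 1/216
  (Y=1, W=1, U=0, Z=0, X=0) weight 1/48
  … 15 more
Group by Y:
  weight(Y=0) = 1/8
  weight(Y=1) = 1/4
Total weight = 1/8 + 1/4 = 3/8
P(Y=0 | obs) = 1/8 / 3/8 = 1/3
P(Y=1 | obs) = 1/4 / 3/8 = 2/3
argmax = 1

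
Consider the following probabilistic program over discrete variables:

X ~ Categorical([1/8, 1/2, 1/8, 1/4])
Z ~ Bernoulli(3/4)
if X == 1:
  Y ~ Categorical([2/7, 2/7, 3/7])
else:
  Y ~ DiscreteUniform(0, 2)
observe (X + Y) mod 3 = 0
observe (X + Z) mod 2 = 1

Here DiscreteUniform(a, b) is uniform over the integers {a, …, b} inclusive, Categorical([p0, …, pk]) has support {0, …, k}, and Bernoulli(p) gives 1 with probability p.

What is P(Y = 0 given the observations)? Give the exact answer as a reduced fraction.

Enumerate traces; 4 have nonzero weight after conditioning:
  (X=0, Z=1, Y=0) weight 1/32
  (X=1, Z=0, Y=2) weight 3/56
  (X=2, Z=1, Y=1) weight 1/32
  (X=3, Z=0, Y=0) weight 1/48
Group by Y:
  weight(Y=0) = 5/96
  weight(Y=1) = 1/32
  weight(Y=2) = 3/56
Total weight = 5/96 + 1/32 + 3/56 = 23/168
P(Y=0 | obs) = 5/96 / 23/168 = 35/92
P(Y=1 | obs) = 1/32 / 23/168 = 21/92
P(Y=2 | obs) = 3/56 / 23/168 = 9/23

P(Y = 0 | obs) = 35/92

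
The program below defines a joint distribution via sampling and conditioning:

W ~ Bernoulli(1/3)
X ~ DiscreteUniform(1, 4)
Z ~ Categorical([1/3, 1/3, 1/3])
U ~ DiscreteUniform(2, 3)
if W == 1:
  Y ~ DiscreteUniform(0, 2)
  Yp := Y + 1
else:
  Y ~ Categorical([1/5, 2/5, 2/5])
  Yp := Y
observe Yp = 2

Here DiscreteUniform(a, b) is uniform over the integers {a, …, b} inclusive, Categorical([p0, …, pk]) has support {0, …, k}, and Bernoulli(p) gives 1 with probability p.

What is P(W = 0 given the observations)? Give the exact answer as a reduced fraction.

P(W = 0 | obs) = 12/17

Enumerate traces; 48 have nonzero weight after conditioning:
  (W=0, X=1, Z=0, U=2, Y=2) weight 1/90
  (W=0, X=1, Z=0, U=3, Y=2) weight 1/90
  (W=0, X=1, Z=1, U=2, Y=2) weight 1/90
  (W=0, X=1, Z=1, U=3, Y=2) weight 1/90
  (W=0, X=1, Z=2, U=2, Y=2) weight 1/90
  (W=0, X=1, Z=2, U=3, Y=2) weight 1/90
  (W=0, X=2, Z=0, U=2, Y=2) weight 1/90
  (W=0, X=2, Z=0, U=3, Y=2) weight 1/90
  (W=1, X=1, Z=0, U=2, Y=1) weight 1/216
  … 39 more
Group by W:
  weight(W=0) = 4/15
  weight(W=1) = 1/9
Total weight = 4/15 + 1/9 = 17/45
P(W=0 | obs) = 4/15 / 17/45 = 12/17
P(W=1 | obs) = 1/9 / 17/45 = 5/17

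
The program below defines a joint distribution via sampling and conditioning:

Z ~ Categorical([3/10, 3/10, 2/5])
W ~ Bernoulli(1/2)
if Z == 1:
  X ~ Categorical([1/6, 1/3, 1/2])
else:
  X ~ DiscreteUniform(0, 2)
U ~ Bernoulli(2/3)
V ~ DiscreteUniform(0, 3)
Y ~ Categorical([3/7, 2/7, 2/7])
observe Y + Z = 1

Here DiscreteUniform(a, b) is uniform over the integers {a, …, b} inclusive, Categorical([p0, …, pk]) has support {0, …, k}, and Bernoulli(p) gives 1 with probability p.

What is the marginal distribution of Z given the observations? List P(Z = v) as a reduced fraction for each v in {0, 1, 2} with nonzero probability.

P(Z=0) = 2/5, P(Z=1) = 3/5

Enumerate traces; 96 have nonzero weight after conditioning:
  (Z=0, W=0, X=0, U=0, V=0, Y=1) weight 1/840
  (Z=0, W=0, X=0, U=0, V=1, Y=1) weight 1/840
  (Z=0, W=0, X=0, U=0, V=2, Y=1) weight 1/840
  (Z=0, W=0, X=0, U=0, V=3, Y=1) weight 1/840
  (Z=0, W=0, X=0, U=1, V=0, Y=1) weight 1/420
  (Z=0, W=0, X=0, U=1, V=1, Y=1) weight 1/420
  (Z=0, W=0, X=0, U=1, V=2, Y=1) weight 1/420
  (Z=0, W=0, X=0, U=1, V=3, Y=1) weight 1/420
  (Z=1, W=0, X=0, U=0, V=0, Y=0) weight 1/1120
  … 87 more
Group by Z:
  weight(Z=0) = 3/35
  weight(Z=1) = 9/70
Total weight = 3/35 + 9/70 = 3/14
P(Z=0 | obs) = 3/35 / 3/14 = 2/5
P(Z=1 | obs) = 9/70 / 3/14 = 3/5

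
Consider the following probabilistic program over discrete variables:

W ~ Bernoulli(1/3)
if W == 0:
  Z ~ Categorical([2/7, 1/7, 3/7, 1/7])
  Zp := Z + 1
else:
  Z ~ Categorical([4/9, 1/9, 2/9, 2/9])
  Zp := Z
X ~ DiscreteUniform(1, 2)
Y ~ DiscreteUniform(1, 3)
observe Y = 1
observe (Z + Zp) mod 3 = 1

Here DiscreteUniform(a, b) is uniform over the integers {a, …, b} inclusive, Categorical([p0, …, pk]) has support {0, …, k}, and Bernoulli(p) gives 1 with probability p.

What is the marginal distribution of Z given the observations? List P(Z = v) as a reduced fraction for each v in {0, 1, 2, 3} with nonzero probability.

P(Z=0) = 9/17, P(Z=2) = 7/34, P(Z=3) = 9/34

Enumerate traces; 6 have nonzero weight after conditioning:
  (W=0, Z=0, X=1, Y=1) weight 2/63
  (W=0, Z=0, X=2, Y=1) weight 2/63
  (W=0, Z=3, X=1, Y=1) weight 1/63
  (W=0, Z=3, X=2, Y=1) weight 1/63
  (W=1, Z=2, X=1, Y=1) weight 1/81
  (W=1, Z=2, X=2, Y=1) weight 1/81
Group by Z:
  weight(Z=0) = 4/63
  weight(Z=2) = 2/81
  weight(Z=3) = 2/63
Total weight = 4/63 + 2/81 + 2/63 = 68/567
P(Z=0 | obs) = 4/63 / 68/567 = 9/17
P(Z=2 | obs) = 2/81 / 68/567 = 7/34
P(Z=3 | obs) = 2/63 / 68/567 = 9/34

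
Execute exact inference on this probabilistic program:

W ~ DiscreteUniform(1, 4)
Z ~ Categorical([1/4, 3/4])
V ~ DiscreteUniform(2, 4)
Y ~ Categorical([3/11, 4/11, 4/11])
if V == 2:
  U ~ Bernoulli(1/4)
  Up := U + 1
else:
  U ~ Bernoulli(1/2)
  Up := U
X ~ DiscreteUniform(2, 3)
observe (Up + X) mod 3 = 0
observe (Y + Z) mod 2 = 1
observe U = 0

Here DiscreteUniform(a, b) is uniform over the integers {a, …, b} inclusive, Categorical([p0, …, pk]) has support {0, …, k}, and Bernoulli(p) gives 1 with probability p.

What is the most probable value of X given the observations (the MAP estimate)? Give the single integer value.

Enumerate traces; 36 have nonzero weight after conditioning:
  (W=1, Z=0, V=2, Y=1, U=0, X=2) weight 1/352
  (W=1, Z=0, V=3, Y=1, U=0, X=3) weight 1/528
  (W=1, Z=0, V=4, Y=1, U=0, X=3) weight 1/528
  (W=1, Z=1, V=2, Y=0, U=0, X=2) weight 9/1408
  (W=1, Z=1, V=2, Y=2, U=0, X=2) weight 3/352
  (W=1, Z=1, V=3, Y=0, U=0, X=3) weight 3/704
  (W=1, Z=1, V=3, Y=2, U=0, X=3) weight 1/176
  (W=1, Z=1, V=4, Y=0, U=0, X=3) weight 3/704
  … 28 more
Group by X:
  weight(X=2) = 25/352
  weight(X=3) = 25/264
Total weight = 25/352 + 25/264 = 175/1056
P(X=2 | obs) = 25/352 / 175/1056 = 3/7
P(X=3 | obs) = 25/264 / 175/1056 = 4/7
argmax = 3

argmax_v P(X = v | obs) = 3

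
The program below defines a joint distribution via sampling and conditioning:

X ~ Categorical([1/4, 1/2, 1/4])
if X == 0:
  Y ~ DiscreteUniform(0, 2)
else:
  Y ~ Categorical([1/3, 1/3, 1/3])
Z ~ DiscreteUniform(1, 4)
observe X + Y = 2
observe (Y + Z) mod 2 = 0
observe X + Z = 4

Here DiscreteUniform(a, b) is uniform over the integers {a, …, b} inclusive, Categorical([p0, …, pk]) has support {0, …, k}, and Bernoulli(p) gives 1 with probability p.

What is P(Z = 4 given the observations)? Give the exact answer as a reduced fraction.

Enumerate traces; 3 have nonzero weight after conditioning:
  (X=0, Y=2, Z=4) weight 1/48
  (X=1, Y=1, Z=3) weight 1/24
  (X=2, Y=0, Z=2) weight 1/48
Group by Z:
  weight(Z=2) = 1/48
  weight(Z=3) = 1/24
  weight(Z=4) = 1/48
Total weight = 1/48 + 1/24 + 1/48 = 1/12
P(Z=2 | obs) = 1/48 / 1/12 = 1/4
P(Z=3 | obs) = 1/24 / 1/12 = 1/2
P(Z=4 | obs) = 1/48 / 1/12 = 1/4

P(Z = 4 | obs) = 1/4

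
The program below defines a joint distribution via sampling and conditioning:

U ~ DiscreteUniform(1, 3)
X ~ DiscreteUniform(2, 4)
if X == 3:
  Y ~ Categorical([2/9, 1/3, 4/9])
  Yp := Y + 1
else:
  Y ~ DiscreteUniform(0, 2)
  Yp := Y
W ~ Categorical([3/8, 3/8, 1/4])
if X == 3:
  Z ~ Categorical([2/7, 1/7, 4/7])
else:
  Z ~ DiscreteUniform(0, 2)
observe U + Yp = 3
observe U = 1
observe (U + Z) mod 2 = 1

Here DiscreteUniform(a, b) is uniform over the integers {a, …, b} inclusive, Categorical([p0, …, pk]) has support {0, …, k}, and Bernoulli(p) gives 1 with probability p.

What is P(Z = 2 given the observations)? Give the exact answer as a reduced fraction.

Enumerate traces; 18 have nonzero weight after conditioning:
  (U=1, X=2, Y=2, W=0, Z=0) weight 1/216
  (U=1, X=2, Y=2, W=0, Z=2) weight 1/216
  (U=1, X=2, Y=2, W=1, Z=0) weight 1/216
  (U=1, X=2, Y=2, W=1, Z=2) weight 1/216
  (U=1, X=2, Y=2, W=2, Z=0) weight 1/324
  (U=1, X=2, Y=2, W=2, Z=2) weight 1/324
  (U=1, X=3, Y=1, W=0, Z=0) weight 1/252
  (U=1, X=3, Y=1, W=0, Z=2) weight 1/126
  … 10 more
Group by Z:
  weight(Z=0) = 20/567
  weight(Z=2) = 26/567
Total weight = 20/567 + 26/567 = 46/567
P(Z=0 | obs) = 20/567 / 46/567 = 10/23
P(Z=2 | obs) = 26/567 / 46/567 = 13/23

P(Z = 2 | obs) = 13/23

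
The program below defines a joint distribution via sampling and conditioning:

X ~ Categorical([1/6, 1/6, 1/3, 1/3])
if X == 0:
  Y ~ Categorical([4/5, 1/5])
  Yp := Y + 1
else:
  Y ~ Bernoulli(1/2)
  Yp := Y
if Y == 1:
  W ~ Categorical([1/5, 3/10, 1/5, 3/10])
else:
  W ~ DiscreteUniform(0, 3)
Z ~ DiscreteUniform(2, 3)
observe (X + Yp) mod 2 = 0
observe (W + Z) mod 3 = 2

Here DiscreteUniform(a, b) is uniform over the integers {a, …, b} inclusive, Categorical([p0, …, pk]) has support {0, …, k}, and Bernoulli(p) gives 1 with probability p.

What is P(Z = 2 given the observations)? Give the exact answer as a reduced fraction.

Enumerate traces; 12 have nonzero weight after conditioning:
  (X=0, Y=1, W=0, Z=2) weight 1/300
  (X=0, Y=1, W=2, Z=3) weight 1/300
  (X=0, Y=1, W=3, Z=2) weight 1/200
  (X=1, Y=1, W=0, Z=2) weight 1/120
  (X=1, Y=1, W=2, Z=3) weight 1/120
  (X=1, Y=1, W=3, Z=2) weight 1/80
  (X=2, Y=0, W=0, Z=2) weight 1/48
  (X=2, Y=0, W=2, Z=3) weight 1/48
  … 4 more
Group by Z:
  weight(Z=2) = 9/80
  weight(Z=3) = 59/1200
Total weight = 9/80 + 59/1200 = 97/600
P(Z=2 | obs) = 9/80 / 97/600 = 135/194
P(Z=3 | obs) = 59/1200 / 97/600 = 59/194

P(Z = 2 | obs) = 135/194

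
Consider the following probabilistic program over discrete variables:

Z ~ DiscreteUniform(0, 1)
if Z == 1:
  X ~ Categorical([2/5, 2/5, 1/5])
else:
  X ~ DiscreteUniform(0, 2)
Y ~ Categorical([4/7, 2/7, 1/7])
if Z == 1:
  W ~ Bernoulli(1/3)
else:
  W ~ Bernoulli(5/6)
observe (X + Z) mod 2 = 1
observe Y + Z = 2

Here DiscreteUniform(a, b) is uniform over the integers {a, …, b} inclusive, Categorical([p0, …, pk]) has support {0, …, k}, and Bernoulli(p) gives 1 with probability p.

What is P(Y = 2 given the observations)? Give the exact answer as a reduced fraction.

P(Y = 2 | obs) = 5/23

Enumerate traces; 6 have nonzero weight after conditioning:
  (Z=0, X=1, Y=2, W=0) weight 1/252
  (Z=0, X=1, Y=2, W=1) weight 5/252
  (Z=1, X=0, Y=1, W=0) weight 4/105
  (Z=1, X=0, Y=1, W=1) weight 2/105
  (Z=1, X=2, Y=1, W=0) weight 2/105
  (Z=1, X=2, Y=1, W=1) weight 1/105
Group by Y:
  weight(Y=1) = 3/35
  weight(Y=2) = 1/42
Total weight = 3/35 + 1/42 = 23/210
P(Y=1 | obs) = 3/35 / 23/210 = 18/23
P(Y=2 | obs) = 1/42 / 23/210 = 5/23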